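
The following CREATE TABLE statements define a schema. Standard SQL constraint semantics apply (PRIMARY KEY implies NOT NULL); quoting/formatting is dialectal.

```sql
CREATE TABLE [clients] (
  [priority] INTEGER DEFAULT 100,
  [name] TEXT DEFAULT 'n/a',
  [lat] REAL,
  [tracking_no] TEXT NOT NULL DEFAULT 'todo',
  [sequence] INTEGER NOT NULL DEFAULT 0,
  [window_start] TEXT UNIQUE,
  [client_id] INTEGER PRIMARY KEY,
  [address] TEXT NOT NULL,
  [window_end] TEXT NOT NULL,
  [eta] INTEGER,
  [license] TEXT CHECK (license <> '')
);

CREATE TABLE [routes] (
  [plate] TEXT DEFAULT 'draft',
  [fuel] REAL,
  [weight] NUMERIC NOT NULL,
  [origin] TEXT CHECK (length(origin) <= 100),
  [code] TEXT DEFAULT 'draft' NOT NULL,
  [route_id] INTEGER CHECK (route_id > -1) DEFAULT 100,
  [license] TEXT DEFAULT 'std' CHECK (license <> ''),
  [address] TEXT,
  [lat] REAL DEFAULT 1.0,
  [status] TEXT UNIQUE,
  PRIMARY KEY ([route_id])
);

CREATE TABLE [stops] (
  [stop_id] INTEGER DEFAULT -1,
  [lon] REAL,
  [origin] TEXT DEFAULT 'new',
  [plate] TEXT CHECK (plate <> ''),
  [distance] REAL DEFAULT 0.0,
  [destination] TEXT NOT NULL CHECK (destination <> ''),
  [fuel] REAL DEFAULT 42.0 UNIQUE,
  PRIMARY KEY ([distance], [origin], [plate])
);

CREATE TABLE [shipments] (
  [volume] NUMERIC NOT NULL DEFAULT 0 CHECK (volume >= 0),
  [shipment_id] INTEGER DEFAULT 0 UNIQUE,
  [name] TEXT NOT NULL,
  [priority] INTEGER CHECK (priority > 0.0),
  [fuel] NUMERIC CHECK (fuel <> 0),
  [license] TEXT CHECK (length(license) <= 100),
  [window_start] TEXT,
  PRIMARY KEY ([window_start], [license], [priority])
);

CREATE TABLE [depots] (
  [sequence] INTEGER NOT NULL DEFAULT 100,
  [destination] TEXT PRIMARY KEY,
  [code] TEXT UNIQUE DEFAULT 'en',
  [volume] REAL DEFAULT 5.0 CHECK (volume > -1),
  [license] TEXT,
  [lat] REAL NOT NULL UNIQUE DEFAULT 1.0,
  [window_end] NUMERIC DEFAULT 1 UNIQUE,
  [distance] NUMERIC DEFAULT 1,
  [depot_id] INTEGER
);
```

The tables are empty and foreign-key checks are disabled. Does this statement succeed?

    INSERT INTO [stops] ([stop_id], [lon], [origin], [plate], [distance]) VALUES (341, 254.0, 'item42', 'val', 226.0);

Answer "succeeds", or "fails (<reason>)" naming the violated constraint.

destination is omitted from the column list and has no DEFAULT, so it would receive NULL.
But destination is declared NOT NULL.

fails (NOT NULL on destination)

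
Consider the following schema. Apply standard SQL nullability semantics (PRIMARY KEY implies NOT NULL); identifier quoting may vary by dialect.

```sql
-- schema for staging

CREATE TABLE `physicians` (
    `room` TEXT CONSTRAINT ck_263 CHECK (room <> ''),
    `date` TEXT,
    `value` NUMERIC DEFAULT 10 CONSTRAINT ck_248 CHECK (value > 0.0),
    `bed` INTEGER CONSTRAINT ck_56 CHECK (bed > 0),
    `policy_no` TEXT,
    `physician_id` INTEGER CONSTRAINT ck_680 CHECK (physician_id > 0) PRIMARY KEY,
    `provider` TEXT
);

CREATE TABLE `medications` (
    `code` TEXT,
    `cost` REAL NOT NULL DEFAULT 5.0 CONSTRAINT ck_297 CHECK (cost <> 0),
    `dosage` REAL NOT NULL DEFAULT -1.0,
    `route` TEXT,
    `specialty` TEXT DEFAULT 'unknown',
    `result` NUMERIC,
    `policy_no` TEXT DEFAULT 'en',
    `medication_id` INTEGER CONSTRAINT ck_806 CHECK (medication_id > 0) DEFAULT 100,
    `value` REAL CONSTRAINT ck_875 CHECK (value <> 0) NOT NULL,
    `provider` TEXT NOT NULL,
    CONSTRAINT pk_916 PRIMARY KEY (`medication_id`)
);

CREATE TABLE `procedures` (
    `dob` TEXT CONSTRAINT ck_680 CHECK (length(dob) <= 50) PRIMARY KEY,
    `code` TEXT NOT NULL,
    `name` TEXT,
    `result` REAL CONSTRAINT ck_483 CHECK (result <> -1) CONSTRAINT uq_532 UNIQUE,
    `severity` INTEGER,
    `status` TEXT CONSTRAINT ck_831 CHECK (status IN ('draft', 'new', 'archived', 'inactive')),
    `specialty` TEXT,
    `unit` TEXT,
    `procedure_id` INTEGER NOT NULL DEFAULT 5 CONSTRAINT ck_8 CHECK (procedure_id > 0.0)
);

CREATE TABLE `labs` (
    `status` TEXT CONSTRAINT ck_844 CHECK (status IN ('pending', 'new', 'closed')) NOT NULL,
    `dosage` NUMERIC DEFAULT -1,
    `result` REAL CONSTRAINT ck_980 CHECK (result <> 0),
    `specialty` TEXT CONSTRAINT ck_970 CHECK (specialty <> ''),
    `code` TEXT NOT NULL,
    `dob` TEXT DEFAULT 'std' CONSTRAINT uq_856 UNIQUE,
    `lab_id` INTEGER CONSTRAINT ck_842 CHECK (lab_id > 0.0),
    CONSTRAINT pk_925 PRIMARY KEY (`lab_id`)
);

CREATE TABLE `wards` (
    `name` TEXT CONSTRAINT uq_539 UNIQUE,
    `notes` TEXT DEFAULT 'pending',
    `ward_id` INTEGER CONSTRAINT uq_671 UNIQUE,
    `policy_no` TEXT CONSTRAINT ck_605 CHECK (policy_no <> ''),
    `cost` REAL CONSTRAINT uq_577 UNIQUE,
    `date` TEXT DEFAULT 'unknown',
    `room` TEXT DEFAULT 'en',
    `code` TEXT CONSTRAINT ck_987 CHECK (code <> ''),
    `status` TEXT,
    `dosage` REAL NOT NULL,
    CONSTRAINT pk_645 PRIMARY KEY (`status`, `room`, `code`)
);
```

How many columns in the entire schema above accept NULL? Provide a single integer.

27

physicians: 6 nullable (room, date, value, bed, policy_no, provider — PK (physician_id) and explicit NOT NULL columns excluded).
medications: 5 nullable (code, route, specialty, result, policy_no — PK (medication_id) and explicit NOT NULL columns excluded).
procedures: 6 nullable (name, result, severity, status, specialty, unit — PK (dob) and explicit NOT NULL columns excluded).
labs: 4 nullable (dosage, result, specialty, dob — PK (lab_id) and explicit NOT NULL columns excluded).
wards: 6 nullable (name, notes, ward_id, policy_no, cost, date — PK (status, room, code) and explicit NOT NULL columns excluded).
Total: 6 + 5 + 6 + 4 + 6 = 27.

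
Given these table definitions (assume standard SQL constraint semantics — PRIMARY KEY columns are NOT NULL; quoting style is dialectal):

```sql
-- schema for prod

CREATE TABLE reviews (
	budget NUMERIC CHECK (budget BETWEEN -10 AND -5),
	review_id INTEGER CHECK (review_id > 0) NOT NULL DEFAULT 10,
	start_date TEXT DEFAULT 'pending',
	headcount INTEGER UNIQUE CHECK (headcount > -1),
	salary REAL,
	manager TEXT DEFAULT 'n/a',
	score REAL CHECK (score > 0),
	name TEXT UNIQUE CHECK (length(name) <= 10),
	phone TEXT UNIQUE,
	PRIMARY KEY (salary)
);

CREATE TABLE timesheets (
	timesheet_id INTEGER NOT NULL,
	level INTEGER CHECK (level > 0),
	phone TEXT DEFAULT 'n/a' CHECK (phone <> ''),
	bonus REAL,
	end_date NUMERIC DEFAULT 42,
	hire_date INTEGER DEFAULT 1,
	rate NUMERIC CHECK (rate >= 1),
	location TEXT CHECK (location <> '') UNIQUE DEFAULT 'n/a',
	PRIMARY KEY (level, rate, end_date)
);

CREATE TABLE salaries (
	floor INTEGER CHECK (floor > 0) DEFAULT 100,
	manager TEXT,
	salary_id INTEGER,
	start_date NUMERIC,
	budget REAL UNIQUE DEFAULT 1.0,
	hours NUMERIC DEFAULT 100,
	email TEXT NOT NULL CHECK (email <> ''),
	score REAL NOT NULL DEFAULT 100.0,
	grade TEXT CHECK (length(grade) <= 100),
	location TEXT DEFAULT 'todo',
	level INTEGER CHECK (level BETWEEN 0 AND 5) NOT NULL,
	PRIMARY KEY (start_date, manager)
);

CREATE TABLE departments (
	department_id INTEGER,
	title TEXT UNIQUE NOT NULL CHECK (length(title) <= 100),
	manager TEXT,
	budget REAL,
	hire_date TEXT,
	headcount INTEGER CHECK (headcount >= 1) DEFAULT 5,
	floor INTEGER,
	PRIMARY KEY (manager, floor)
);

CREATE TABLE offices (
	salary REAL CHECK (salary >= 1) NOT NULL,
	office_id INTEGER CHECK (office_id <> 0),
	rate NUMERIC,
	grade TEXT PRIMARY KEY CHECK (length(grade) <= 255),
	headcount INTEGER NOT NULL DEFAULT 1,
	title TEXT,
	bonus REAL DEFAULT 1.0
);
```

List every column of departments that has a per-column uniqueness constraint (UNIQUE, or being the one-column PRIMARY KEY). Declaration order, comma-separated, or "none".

- department_id: no UNIQUE or single-column PK constraint.
- title: declared UNIQUE → unique.
- manager: part of a composite PRIMARY KEY — only the tuple is unique, not this column on its own.
- budget: no UNIQUE or single-column PK constraint.
- hire_date: no UNIQUE or single-column PK constraint.
- headcount: no UNIQUE or single-column PK constraint.
- floor: part of a composite PRIMARY KEY — only the tuple is unique, not this column on its own.

title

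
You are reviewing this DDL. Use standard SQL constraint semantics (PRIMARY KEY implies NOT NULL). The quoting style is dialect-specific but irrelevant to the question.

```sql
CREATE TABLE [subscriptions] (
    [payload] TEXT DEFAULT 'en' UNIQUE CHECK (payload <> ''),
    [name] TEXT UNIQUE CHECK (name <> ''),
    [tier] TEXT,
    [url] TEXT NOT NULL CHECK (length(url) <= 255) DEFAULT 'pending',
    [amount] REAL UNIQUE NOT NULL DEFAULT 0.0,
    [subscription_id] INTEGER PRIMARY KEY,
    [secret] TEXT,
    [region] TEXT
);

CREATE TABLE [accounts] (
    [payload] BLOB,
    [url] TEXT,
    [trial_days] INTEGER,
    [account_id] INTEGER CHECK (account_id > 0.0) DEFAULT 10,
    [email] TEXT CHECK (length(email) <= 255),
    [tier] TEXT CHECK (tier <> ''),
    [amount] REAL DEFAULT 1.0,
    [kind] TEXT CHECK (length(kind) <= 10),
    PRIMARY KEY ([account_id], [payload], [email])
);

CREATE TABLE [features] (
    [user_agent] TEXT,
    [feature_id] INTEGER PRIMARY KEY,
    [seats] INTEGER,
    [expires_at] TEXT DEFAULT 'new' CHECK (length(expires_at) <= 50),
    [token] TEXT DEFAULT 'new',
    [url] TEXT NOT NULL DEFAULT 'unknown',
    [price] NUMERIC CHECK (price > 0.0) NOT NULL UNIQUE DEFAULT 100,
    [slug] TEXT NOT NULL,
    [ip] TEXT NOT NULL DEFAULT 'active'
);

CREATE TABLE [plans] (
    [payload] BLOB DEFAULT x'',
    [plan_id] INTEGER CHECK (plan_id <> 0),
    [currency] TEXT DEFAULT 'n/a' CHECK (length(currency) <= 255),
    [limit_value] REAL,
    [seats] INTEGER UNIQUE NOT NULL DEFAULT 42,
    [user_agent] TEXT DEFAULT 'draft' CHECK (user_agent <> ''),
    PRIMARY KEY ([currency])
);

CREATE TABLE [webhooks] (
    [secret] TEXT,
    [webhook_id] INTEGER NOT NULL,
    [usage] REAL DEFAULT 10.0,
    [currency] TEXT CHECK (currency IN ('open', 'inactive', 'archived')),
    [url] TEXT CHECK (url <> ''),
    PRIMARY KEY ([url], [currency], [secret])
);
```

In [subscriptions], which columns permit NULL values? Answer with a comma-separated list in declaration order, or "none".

- payload: CHECK does not forbid NULL (a CHECK constraint passes when its expression is NULL) → nullable.
- name: CHECK does not forbid NULL (a CHECK constraint passes when its expression is NULL) → nullable.
- tier: no NOT NULL constraint applies → nullable.
- url: declared NOT NULL → not nullable.
- amount: declared NOT NULL → not nullable.
- subscription_id: part of the PRIMARY KEY, which implies NOT NULL → not nullable.
- secret: no NOT NULL constraint applies → nullable.
- region: no NOT NULL constraint applies → nullable.

payload, name, tier, secret, region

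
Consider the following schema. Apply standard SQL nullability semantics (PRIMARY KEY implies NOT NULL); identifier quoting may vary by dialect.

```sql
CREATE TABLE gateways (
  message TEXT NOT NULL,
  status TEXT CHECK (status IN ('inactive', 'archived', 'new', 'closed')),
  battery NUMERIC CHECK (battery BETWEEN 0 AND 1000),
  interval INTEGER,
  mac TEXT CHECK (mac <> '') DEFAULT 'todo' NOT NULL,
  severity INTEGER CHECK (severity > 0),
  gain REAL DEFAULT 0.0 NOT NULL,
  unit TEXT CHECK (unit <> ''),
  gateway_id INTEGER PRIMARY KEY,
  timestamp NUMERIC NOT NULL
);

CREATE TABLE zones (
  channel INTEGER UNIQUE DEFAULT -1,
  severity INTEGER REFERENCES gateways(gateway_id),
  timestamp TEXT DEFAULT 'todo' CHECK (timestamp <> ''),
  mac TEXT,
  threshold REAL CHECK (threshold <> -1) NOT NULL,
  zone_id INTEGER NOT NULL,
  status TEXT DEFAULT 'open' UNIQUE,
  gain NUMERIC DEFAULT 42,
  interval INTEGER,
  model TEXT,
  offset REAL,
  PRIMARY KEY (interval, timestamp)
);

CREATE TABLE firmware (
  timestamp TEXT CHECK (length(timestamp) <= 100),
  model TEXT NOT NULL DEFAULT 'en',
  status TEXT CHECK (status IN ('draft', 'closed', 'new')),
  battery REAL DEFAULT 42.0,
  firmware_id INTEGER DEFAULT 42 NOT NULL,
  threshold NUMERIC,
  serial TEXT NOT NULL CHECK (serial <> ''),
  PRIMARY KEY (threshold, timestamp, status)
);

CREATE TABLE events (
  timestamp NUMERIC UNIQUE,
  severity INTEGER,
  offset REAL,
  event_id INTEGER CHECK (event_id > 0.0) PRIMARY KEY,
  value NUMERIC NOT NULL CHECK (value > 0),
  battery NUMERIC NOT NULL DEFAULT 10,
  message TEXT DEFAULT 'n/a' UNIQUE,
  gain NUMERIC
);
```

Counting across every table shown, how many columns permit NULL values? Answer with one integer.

18

gateways: 5 nullable (status, battery, interval, severity, unit — PK (gateway_id) and explicit NOT NULL columns excluded).
zones: 7 nullable (channel, severity, mac, status, gain, model, offset — PK (interval, timestamp) and explicit NOT NULL columns excluded).
firmware: 1 nullable (battery — PK (threshold, timestamp, status) and explicit NOT NULL columns excluded).
events: 5 nullable (timestamp, severity, offset, message, gain — PK (event_id) and explicit NOT NULL columns excluded).
Total: 5 + 7 + 1 + 5 = 18.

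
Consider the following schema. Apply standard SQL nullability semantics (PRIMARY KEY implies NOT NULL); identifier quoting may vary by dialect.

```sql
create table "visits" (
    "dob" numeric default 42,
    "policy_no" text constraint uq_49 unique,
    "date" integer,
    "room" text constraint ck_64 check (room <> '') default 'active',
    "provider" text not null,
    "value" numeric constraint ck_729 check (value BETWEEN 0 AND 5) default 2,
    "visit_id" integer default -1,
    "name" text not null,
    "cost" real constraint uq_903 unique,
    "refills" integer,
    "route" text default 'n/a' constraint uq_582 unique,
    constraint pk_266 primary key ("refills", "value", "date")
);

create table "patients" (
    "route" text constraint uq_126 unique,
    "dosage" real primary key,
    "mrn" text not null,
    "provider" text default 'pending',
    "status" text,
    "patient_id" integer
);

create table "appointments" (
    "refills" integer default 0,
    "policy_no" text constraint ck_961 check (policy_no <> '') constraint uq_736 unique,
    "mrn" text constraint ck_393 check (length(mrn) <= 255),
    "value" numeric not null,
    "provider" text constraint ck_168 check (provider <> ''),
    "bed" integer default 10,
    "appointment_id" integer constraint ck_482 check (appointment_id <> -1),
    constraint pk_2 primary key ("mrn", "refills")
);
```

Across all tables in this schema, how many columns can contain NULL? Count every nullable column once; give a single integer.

14

visits: 6 nullable (dob, policy_no, room, visit_id, cost, route — PK (refills, value, date) and explicit NOT NULL columns excluded).
patients: 4 nullable (route, provider, status, patient_id — PK (dosage) and explicit NOT NULL columns excluded).
appointments: 4 nullable (policy_no, provider, bed, appointment_id — PK (mrn, refills) and explicit NOT NULL columns excluded).
Total: 6 + 4 + 4 = 14.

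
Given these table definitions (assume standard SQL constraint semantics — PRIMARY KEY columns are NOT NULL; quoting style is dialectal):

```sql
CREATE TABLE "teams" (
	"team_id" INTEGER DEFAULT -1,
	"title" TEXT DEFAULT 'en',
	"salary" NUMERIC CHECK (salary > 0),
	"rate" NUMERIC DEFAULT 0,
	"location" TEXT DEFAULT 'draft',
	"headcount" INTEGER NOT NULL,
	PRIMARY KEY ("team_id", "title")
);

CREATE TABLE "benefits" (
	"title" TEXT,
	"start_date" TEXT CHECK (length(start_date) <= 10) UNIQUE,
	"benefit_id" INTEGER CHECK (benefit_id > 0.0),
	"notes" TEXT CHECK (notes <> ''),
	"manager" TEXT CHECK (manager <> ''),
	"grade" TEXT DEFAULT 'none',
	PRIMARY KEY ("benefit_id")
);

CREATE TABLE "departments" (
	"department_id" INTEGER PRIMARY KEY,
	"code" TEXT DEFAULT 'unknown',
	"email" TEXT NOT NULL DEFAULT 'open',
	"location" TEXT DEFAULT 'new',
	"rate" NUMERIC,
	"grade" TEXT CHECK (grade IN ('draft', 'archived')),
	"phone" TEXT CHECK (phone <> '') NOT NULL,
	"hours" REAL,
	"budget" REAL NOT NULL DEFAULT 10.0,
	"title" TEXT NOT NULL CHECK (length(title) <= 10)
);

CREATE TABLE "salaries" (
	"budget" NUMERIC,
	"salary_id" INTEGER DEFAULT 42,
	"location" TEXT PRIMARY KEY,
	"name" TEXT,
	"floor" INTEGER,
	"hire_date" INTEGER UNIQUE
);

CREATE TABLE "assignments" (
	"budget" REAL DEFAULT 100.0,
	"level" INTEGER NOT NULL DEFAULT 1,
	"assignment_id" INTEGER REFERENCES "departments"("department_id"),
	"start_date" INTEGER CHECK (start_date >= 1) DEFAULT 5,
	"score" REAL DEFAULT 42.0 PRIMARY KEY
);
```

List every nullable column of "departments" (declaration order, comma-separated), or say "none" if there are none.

code, location, rate, grade, hours

- department_id: part of the PRIMARY KEY, which implies NOT NULL → not nullable.
- code: DEFAULT only fills an omitted column; an explicit NULL is still allowed → nullable.
- email: declared NOT NULL → not nullable.
- location: DEFAULT only fills an omitted column; an explicit NULL is still allowed → nullable.
- rate: no NOT NULL constraint applies → nullable.
- grade: CHECK does not forbid NULL (a CHECK constraint passes when its expression is NULL) → nullable.
- phone: declared NOT NULL → not nullable.
- hours: no NOT NULL constraint applies → nullable.
- budget: declared NOT NULL → not nullable.
- title: declared NOT NULL → not nullable.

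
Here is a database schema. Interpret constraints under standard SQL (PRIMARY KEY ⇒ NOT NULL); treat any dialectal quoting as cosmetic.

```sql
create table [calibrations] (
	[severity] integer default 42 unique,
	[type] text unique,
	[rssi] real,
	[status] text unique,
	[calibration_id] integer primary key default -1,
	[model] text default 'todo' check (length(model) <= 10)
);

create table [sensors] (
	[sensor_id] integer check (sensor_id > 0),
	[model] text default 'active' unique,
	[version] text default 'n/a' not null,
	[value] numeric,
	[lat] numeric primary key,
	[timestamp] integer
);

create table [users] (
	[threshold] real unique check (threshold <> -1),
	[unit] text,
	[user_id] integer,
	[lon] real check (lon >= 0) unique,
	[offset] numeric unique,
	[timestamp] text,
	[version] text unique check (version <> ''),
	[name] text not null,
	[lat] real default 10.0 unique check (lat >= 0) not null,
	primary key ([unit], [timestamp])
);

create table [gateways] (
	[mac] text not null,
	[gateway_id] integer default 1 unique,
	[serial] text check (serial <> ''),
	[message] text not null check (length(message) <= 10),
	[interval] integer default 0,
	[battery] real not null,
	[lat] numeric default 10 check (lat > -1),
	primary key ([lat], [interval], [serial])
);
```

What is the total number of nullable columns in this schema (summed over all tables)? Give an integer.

15

calibrations: 5 nullable (severity, type, rssi, status, model — PK (calibration_id) and explicit NOT NULL columns excluded).
sensors: 4 nullable (sensor_id, model, value, timestamp — PK (lat) and explicit NOT NULL columns excluded).
users: 5 nullable (threshold, user_id, lon, offset, version — PK (unit, timestamp) and explicit NOT NULL columns excluded).
gateways: 1 nullable (gateway_id — PK (lat, interval, serial) and explicit NOT NULL columns excluded).
Total: 5 + 4 + 5 + 1 = 15.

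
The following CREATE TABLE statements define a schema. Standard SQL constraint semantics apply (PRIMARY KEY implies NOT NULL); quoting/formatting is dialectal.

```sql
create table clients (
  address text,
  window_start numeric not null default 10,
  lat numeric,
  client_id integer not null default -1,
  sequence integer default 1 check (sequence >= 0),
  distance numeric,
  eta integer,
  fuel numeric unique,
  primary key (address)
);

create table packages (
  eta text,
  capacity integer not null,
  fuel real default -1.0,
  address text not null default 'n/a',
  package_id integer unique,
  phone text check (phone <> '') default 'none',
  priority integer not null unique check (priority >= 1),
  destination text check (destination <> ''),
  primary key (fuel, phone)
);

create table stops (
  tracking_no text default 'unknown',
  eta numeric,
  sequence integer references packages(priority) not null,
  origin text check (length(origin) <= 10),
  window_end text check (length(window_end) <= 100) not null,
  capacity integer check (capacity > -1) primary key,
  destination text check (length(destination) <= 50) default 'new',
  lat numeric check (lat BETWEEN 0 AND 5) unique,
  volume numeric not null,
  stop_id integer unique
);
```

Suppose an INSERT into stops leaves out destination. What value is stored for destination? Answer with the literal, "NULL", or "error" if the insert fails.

'new'

destination has an explicit DEFAULT 'new'.
When the column is omitted from an INSERT, that default is used.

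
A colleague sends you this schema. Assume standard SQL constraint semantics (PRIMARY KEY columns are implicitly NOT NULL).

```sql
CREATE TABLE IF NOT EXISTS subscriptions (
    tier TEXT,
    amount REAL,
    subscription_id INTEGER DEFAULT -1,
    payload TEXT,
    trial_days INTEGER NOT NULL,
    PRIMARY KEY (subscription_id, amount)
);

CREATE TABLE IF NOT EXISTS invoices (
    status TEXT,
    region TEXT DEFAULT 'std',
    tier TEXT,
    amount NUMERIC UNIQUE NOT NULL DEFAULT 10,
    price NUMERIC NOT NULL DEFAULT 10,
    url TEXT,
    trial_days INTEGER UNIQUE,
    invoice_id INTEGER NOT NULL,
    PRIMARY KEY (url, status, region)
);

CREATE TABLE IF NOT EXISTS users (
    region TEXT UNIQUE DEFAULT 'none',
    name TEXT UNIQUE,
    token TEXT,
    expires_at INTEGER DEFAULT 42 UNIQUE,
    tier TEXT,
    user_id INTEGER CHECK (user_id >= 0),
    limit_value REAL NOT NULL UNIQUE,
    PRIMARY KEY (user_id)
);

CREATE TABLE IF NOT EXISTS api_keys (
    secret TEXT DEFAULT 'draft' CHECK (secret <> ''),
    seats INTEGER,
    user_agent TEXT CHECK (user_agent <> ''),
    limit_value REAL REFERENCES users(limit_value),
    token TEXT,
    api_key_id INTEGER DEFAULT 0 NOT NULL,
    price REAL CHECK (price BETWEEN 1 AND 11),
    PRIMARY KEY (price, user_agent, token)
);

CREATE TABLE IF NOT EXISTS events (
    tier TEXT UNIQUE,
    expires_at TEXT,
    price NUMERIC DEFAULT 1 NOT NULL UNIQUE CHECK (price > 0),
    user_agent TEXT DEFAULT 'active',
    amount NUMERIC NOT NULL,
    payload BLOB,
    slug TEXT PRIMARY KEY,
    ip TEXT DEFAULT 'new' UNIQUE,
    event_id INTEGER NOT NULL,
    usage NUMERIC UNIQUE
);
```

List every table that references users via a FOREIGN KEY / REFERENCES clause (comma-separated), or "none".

api_keys

- api_keys.limit_value references users(limit_value).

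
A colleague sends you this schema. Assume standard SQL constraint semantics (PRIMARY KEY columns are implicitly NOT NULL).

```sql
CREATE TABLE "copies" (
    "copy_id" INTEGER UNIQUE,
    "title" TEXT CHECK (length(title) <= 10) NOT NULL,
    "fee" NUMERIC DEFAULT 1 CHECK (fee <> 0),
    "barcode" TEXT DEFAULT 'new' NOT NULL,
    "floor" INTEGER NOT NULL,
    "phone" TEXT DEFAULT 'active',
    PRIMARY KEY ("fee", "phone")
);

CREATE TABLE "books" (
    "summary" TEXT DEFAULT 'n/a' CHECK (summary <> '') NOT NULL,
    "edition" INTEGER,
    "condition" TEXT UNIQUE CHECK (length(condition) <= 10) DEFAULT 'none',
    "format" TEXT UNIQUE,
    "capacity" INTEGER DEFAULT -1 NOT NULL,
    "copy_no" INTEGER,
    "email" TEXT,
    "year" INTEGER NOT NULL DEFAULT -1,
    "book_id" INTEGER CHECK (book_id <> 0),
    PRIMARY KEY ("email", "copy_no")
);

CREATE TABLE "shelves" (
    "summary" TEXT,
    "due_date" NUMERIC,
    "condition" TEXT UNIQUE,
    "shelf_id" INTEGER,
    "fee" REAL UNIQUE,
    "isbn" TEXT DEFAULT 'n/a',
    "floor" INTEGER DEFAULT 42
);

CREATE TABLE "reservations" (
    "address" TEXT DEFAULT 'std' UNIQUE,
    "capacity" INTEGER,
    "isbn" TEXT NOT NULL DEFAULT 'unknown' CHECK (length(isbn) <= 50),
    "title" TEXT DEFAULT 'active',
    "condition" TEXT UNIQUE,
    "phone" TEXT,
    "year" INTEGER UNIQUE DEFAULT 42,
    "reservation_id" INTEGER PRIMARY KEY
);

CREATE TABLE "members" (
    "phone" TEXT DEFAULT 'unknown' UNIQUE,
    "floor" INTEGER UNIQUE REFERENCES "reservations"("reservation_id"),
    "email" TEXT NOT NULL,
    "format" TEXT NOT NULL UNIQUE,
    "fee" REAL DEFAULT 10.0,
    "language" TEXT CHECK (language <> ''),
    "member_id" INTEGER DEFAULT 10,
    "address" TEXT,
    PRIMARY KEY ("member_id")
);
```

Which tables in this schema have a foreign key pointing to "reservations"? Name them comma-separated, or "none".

- members.floor references reservations(reservation_id).

members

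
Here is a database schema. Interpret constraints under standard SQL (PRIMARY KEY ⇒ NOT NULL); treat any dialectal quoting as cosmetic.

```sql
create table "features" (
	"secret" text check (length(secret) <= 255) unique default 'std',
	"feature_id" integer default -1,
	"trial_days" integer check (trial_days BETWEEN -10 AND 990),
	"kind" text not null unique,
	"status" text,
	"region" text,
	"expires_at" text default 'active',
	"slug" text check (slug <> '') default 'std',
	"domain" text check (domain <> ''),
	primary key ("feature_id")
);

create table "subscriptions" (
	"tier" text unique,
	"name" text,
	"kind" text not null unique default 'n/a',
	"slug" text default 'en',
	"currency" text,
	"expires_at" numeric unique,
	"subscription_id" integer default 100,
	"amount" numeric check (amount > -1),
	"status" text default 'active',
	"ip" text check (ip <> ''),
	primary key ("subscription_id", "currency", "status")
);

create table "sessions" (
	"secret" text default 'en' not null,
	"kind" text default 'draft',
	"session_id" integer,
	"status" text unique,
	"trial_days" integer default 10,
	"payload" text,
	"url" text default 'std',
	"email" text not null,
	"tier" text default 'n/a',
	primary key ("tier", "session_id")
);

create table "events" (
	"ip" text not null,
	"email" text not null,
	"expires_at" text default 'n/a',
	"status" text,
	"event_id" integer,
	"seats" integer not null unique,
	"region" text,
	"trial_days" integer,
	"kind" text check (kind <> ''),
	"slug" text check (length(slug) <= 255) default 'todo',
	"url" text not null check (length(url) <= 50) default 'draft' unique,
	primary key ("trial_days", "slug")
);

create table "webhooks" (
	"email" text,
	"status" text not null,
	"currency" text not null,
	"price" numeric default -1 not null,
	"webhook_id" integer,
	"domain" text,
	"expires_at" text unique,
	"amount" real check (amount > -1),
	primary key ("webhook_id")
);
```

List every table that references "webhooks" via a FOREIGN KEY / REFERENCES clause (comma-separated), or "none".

none

No REFERENCES clause anywhere in the schema names webhooks.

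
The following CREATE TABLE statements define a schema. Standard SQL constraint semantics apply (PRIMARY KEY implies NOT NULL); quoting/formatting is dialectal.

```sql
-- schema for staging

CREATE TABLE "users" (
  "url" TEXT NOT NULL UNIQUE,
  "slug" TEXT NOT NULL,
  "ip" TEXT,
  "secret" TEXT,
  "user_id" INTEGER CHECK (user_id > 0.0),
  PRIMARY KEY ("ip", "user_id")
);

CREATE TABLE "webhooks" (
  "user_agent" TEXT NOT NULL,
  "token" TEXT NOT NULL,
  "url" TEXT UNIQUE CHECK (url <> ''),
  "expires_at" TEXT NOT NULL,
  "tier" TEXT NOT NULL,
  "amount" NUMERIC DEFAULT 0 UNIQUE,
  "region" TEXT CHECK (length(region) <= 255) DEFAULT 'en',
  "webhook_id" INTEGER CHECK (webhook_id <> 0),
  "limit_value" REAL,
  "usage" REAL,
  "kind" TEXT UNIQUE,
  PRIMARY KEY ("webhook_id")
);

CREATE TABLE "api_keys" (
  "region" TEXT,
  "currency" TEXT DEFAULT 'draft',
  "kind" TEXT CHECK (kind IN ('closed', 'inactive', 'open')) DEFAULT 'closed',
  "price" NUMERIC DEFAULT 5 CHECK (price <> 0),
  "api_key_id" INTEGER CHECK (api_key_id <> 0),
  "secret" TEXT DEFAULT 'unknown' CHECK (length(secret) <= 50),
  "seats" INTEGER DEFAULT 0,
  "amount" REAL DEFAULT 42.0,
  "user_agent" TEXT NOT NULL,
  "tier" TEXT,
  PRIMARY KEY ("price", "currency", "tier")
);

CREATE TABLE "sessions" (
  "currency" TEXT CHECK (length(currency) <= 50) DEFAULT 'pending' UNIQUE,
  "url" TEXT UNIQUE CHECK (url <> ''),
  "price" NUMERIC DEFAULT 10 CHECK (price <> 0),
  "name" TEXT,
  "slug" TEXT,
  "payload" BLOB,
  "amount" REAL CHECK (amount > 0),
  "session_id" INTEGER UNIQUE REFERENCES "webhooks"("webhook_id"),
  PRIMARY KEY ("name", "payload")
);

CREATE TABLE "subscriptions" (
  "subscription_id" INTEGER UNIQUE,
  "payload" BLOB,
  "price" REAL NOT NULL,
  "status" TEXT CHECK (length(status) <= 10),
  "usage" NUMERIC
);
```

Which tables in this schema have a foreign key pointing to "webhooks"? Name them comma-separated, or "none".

sessions

- sessions.session_id references webhooks(webhook_id).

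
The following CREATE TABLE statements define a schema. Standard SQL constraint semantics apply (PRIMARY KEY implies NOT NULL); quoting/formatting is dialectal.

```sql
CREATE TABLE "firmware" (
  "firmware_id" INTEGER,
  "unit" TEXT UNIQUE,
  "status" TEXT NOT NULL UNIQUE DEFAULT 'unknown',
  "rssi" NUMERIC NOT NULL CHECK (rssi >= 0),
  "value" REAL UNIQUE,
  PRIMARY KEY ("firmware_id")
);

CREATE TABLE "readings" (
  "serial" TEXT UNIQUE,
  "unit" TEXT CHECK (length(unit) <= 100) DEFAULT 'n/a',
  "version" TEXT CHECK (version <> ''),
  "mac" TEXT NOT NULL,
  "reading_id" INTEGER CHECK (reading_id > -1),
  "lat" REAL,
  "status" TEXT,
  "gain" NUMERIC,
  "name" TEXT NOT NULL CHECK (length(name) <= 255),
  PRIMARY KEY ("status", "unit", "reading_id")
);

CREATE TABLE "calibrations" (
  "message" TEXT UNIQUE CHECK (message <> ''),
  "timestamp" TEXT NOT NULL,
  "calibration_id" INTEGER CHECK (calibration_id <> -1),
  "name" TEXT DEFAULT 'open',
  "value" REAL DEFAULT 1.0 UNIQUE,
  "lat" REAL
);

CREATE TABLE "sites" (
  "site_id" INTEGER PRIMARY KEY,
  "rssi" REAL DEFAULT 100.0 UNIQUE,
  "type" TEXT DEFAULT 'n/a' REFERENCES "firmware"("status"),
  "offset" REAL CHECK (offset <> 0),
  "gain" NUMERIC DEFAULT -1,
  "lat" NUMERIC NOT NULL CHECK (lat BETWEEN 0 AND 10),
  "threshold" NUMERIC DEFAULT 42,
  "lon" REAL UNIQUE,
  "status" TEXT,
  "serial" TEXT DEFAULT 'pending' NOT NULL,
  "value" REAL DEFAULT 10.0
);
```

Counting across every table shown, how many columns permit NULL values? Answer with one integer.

firmware: 2 nullable (unit, value — PK (firmware_id) and explicit NOT NULL columns excluded).
readings: 4 nullable (serial, version, lat, gain — PK (status, unit, reading_id) and explicit NOT NULL columns excluded).
calibrations: 5 nullable (message, calibration_id, name, value, lat — PK none and explicit NOT NULL columns excluded).
sites: 8 nullable (rssi, type, offset, gain, threshold, lon, status, value — PK (site_id) and explicit NOT NULL columns excluded).
Total: 2 + 4 + 5 + 8 = 19.

19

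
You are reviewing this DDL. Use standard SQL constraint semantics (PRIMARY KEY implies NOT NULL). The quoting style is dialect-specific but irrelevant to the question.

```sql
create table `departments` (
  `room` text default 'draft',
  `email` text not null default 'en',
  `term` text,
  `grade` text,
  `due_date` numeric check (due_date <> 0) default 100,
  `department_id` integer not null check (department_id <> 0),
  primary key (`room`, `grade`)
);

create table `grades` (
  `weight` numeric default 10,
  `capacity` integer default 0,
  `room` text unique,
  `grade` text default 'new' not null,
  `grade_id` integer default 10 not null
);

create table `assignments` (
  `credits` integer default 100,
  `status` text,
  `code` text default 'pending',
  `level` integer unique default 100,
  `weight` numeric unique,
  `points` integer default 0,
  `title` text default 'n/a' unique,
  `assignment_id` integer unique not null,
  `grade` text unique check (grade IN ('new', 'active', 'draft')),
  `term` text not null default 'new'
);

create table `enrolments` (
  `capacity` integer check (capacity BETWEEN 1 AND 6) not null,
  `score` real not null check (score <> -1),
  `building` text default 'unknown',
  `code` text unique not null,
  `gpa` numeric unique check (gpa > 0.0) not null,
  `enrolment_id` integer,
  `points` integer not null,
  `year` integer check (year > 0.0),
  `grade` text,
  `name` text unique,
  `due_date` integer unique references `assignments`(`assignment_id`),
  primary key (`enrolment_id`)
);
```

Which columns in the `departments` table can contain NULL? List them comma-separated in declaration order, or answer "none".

term, due_date

- room: part of the PRIMARY KEY, which implies NOT NULL → not nullable.
- email: declared NOT NULL → not nullable.
- term: no NOT NULL constraint applies → nullable.
- grade: part of the PRIMARY KEY, which implies NOT NULL → not nullable.
- due_date: CHECK does not forbid NULL (a CHECK constraint passes when its expression is NULL) → nullable.
- department_id: declared NOT NULL → not nullable.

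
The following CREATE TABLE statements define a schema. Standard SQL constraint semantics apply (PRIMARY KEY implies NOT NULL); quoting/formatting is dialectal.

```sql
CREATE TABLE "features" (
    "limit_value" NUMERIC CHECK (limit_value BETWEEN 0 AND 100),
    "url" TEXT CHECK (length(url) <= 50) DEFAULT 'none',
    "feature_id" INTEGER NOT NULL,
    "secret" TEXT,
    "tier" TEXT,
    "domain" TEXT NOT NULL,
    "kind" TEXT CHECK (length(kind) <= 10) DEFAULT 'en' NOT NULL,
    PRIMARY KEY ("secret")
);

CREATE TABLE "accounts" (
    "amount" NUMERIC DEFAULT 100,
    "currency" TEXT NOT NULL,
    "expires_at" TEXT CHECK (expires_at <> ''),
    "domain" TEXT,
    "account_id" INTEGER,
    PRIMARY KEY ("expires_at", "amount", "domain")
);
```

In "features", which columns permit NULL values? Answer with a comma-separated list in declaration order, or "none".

limit_value, url, tier

- limit_value: CHECK does not forbid NULL (a CHECK constraint passes when its expression is NULL) → nullable.
- url: CHECK does not forbid NULL (a CHECK constraint passes when its expression is NULL) → nullable.
- feature_id: declared NOT NULL → not nullable.
- secret: part of the PRIMARY KEY, which implies NOT NULL → not nullable.
- tier: no NOT NULL constraint applies → nullable.
- domain: declared NOT NULL → not nullable.
- kind: declared NOT NULL → not nullable.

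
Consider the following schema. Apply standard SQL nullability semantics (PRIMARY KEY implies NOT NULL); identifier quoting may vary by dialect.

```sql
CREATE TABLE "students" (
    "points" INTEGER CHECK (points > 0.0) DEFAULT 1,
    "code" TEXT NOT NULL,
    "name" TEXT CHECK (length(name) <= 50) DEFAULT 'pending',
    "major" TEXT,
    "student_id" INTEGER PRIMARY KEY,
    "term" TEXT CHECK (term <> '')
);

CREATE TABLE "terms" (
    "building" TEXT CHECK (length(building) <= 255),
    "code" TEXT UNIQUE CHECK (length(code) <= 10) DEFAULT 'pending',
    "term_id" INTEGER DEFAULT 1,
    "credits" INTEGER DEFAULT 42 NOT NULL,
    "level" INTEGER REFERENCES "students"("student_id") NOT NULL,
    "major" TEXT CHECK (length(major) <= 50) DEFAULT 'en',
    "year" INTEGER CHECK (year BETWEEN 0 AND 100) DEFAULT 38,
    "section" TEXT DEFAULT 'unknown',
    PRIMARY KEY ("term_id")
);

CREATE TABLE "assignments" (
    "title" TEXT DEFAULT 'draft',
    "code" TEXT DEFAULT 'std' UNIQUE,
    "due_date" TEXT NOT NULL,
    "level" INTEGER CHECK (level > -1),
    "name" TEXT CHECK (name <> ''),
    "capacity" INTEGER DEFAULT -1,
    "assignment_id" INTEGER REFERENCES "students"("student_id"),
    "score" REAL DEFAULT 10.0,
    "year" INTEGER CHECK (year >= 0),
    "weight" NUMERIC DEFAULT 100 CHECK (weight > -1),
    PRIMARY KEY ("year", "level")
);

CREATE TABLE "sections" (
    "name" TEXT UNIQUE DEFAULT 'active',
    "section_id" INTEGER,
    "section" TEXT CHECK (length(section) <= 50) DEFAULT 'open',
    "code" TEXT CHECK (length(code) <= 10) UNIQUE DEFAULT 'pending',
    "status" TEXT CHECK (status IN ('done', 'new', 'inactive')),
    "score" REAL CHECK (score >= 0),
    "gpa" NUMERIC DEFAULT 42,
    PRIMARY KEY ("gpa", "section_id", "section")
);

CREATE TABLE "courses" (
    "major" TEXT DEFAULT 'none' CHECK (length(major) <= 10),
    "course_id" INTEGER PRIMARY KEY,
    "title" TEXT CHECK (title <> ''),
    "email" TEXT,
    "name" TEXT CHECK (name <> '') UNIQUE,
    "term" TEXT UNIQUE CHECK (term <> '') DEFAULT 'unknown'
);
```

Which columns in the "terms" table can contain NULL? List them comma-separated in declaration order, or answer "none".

- building: CHECK does not forbid NULL (a CHECK constraint passes when its expression is NULL) → nullable.
- code: CHECK does not forbid NULL (a CHECK constraint passes when its expression is NULL) → nullable.
- term_id: part of the PRIMARY KEY, which implies NOT NULL → not nullable.
- credits: declared NOT NULL → not nullable.
- level: declared NOT NULL → not nullable.
- major: CHECK does not forbid NULL (a CHECK constraint passes when its expression is NULL) → nullable.
- year: CHECK does not forbid NULL (a CHECK constraint passes when its expression is NULL) → nullable.
- section: DEFAULT only fills an omitted column; an explicit NULL is still allowed → nullable.

building, code, major, year, section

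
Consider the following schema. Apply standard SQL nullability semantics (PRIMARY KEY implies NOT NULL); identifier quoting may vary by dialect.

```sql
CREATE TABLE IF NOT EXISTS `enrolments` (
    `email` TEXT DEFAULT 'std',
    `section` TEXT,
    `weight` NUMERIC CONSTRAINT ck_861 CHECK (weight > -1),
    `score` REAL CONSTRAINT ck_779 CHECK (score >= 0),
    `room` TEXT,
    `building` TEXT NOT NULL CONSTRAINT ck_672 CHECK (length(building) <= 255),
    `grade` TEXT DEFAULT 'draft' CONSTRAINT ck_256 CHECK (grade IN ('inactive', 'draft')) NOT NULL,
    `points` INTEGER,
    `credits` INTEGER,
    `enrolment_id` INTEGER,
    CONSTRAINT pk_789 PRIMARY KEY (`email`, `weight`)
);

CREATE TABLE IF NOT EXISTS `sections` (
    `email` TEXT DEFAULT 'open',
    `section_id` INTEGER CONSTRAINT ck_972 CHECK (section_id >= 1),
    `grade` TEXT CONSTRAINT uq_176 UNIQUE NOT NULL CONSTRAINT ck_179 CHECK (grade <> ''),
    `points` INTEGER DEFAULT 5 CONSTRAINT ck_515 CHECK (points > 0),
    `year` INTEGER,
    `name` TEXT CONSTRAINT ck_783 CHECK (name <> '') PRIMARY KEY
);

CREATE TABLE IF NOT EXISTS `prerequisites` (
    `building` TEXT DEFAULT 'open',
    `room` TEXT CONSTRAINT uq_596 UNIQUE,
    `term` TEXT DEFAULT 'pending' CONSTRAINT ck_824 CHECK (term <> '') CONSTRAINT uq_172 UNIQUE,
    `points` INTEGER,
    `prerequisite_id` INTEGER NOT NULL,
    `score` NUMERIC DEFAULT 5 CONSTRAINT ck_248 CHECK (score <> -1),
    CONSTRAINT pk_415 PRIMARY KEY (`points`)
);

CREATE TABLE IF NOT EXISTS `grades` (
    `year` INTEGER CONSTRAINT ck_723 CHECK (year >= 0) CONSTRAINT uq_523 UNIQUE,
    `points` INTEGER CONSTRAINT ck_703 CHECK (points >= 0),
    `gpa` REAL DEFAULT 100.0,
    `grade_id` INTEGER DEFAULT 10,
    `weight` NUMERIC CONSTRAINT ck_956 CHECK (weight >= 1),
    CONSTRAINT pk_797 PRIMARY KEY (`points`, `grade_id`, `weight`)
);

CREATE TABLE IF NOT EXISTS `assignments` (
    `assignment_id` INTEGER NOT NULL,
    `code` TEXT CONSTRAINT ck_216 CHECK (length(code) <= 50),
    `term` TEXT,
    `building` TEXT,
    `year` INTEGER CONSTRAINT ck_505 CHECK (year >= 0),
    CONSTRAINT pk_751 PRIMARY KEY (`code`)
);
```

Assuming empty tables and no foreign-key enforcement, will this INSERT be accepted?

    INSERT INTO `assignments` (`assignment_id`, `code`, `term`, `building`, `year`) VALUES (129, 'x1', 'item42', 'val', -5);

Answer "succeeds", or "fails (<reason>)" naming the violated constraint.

fails (CHECK on year)

The value -5 for year violates CHECK (year >= 0).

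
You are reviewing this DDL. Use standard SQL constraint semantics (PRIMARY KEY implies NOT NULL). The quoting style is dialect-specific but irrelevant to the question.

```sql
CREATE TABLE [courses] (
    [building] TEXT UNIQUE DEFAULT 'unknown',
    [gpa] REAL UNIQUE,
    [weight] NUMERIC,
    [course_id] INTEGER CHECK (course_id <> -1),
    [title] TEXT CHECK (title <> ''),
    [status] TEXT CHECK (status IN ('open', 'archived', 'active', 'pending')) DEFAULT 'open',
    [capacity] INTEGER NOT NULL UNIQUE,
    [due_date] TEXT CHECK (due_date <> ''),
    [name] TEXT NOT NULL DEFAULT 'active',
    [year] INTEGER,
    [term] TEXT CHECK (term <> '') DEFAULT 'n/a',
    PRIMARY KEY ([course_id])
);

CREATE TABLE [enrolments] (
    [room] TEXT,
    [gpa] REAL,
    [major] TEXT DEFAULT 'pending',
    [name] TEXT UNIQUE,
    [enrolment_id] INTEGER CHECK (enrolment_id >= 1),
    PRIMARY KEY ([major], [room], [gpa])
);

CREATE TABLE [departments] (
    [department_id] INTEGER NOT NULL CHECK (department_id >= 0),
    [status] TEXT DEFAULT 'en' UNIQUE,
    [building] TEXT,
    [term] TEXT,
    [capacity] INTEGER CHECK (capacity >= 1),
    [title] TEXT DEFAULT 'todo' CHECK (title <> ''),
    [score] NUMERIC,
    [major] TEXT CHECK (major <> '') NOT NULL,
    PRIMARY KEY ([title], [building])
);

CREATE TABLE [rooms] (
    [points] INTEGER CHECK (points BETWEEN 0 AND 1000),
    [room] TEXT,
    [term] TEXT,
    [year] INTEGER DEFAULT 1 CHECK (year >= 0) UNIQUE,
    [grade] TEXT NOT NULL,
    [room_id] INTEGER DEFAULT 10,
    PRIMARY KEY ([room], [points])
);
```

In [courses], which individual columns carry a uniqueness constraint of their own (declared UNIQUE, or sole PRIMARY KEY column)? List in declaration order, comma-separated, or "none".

building, gpa, course_id, capacity

- building: declared UNIQUE → unique.
- gpa: declared UNIQUE → unique.
- weight: no UNIQUE or single-column PK constraint.
- course_id: single-column PRIMARY KEY → unique.
- title: no UNIQUE or single-column PK constraint.
- status: no UNIQUE or single-column PK constraint.
- capacity: declared UNIQUE → unique.
- due_date: no UNIQUE or single-column PK constraint.
- name: no UNIQUE or single-column PK constraint.
- year: no UNIQUE or single-column PK constraint.
- term: no UNIQUE or single-column PK constraint.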